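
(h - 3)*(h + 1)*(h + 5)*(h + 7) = h^4 + 10*h^3 + 8*h^2 - 106*h - 105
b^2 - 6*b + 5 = (b - 5)*(b - 1)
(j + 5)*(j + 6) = j^2 + 11*j + 30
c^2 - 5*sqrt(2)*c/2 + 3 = (c - 3*sqrt(2)/2)*(c - sqrt(2))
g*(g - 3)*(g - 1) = g^3 - 4*g^2 + 3*g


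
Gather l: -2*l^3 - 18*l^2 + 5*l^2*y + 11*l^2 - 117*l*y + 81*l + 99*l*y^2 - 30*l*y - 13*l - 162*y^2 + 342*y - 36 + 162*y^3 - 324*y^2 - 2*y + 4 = -2*l^3 + l^2*(5*y - 7) + l*(99*y^2 - 147*y + 68) + 162*y^3 - 486*y^2 + 340*y - 32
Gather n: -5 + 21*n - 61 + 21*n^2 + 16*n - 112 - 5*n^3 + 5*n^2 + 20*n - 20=-5*n^3 + 26*n^2 + 57*n - 198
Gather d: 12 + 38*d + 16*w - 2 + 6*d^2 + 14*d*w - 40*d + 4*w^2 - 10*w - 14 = 6*d^2 + d*(14*w - 2) + 4*w^2 + 6*w - 4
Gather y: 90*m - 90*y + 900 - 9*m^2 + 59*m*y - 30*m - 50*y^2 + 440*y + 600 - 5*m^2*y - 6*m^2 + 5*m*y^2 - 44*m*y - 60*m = -15*m^2 + y^2*(5*m - 50) + y*(-5*m^2 + 15*m + 350) + 1500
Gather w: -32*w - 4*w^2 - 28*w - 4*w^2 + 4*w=-8*w^2 - 56*w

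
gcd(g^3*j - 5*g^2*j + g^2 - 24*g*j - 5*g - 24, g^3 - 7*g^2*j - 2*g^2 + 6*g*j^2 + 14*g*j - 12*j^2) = 1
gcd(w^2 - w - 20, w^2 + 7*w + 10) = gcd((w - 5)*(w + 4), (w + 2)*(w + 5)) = 1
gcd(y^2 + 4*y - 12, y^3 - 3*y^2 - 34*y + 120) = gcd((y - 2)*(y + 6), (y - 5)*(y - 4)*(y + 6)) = y + 6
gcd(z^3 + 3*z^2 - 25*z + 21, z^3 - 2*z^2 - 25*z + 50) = 1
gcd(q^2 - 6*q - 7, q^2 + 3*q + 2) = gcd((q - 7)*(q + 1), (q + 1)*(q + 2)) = q + 1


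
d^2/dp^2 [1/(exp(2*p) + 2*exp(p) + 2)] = 2*(4*(exp(p) + 1)^2*exp(p) - (2*exp(p) + 1)*(exp(2*p) + 2*exp(p) + 2))*exp(p)/(exp(2*p) + 2*exp(p) + 2)^3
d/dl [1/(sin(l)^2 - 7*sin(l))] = (7 - 2*sin(l))*cos(l)/((sin(l) - 7)^2*sin(l)^2)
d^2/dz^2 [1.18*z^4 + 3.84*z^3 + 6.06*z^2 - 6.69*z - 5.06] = 14.16*z^2 + 23.04*z + 12.12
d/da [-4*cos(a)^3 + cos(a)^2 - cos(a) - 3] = (12*cos(a)^2 - 2*cos(a) + 1)*sin(a)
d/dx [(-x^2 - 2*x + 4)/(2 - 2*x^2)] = (-x^2 + 3*x - 1)/(x^4 - 2*x^2 + 1)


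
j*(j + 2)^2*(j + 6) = j^4 + 10*j^3 + 28*j^2 + 24*j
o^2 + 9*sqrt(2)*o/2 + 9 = (o + 3*sqrt(2)/2)*(o + 3*sqrt(2))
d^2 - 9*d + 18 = (d - 6)*(d - 3)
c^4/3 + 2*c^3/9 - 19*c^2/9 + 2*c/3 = c*(c/3 + 1)*(c - 2)*(c - 1/3)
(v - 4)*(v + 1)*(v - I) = v^3 - 3*v^2 - I*v^2 - 4*v + 3*I*v + 4*I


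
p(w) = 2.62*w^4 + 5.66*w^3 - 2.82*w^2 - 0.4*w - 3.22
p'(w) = 10.48*w^3 + 16.98*w^2 - 5.64*w - 0.4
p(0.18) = -3.35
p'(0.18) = -0.80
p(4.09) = 1068.37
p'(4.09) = 977.60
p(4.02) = 1001.54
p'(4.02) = 932.16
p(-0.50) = -4.27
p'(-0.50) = 5.36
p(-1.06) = -9.40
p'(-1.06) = 12.18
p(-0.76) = -6.16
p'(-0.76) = 9.09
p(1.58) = 27.76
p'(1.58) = 74.41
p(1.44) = 18.52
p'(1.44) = 57.98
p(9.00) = 21080.72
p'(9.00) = 8964.14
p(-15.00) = 112903.28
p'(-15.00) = -31465.30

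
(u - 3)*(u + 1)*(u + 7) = u^3 + 5*u^2 - 17*u - 21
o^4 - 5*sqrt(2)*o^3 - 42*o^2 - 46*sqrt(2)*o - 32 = (o - 8*sqrt(2))*(o + sqrt(2))^3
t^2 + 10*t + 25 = (t + 5)^2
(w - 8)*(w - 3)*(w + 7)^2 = w^4 + 3*w^3 - 81*w^2 - 203*w + 1176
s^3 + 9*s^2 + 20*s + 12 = (s + 1)*(s + 2)*(s + 6)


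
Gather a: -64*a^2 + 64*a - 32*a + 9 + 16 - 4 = -64*a^2 + 32*a + 21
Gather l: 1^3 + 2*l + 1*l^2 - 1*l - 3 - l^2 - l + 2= 0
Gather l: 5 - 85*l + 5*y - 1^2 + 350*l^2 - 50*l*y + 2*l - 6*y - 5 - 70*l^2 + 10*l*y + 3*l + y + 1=280*l^2 + l*(-40*y - 80)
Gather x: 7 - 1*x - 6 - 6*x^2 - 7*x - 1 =-6*x^2 - 8*x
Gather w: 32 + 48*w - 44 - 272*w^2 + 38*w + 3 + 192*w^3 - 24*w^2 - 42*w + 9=192*w^3 - 296*w^2 + 44*w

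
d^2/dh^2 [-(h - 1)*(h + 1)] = -2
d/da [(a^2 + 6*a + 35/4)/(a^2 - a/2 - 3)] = (-52*a^2 - 188*a - 109)/(2*(4*a^4 - 4*a^3 - 23*a^2 + 12*a + 36))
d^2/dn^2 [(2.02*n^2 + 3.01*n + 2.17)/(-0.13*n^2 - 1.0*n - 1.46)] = (0.423462*n^3 + 2.080338*n^2 + 1.735188*n - 3.338732)/(0.002197*n^6 + 0.0507*n^5 + 0.464022*n^4 + 2.1388*n^3 + 5.211324*n^2 + 6.3948*n + 3.112136)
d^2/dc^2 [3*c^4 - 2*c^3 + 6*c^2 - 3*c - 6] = 36*c^2 - 12*c + 12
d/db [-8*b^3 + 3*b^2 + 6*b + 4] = -24*b^2 + 6*b + 6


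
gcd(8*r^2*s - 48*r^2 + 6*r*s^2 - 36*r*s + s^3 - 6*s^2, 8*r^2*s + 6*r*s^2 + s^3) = 8*r^2 + 6*r*s + s^2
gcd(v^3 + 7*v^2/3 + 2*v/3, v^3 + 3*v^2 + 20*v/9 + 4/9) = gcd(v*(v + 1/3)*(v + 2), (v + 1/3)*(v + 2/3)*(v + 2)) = v^2 + 7*v/3 + 2/3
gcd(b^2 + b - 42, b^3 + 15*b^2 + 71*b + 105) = b + 7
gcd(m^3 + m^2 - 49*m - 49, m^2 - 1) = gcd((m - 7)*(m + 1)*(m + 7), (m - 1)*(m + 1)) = m + 1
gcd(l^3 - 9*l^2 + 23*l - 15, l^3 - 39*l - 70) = 1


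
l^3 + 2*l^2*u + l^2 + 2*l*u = l*(l + 1)*(l + 2*u)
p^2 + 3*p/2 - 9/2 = (p - 3/2)*(p + 3)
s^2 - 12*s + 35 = (s - 7)*(s - 5)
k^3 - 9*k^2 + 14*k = k*(k - 7)*(k - 2)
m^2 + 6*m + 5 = (m + 1)*(m + 5)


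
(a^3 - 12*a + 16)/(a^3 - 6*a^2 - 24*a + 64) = (a - 2)/(a - 8)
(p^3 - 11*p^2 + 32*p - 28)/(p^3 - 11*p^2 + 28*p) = (p^2 - 4*p + 4)/(p*(p - 4))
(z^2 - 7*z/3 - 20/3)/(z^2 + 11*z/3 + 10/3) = (z - 4)/(z + 2)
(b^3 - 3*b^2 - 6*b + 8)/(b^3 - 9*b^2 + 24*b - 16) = (b + 2)/(b - 4)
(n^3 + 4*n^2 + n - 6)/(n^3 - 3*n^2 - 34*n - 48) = (n - 1)/(n - 8)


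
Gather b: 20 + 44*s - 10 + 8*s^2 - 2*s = 8*s^2 + 42*s + 10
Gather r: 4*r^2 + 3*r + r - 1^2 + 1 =4*r^2 + 4*r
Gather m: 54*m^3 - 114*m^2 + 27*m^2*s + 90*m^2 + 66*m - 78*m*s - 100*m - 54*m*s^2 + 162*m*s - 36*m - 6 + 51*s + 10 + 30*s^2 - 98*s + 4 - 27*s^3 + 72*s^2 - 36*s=54*m^3 + m^2*(27*s - 24) + m*(-54*s^2 + 84*s - 70) - 27*s^3 + 102*s^2 - 83*s + 8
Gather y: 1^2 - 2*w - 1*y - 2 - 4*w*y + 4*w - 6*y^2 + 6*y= 2*w - 6*y^2 + y*(5 - 4*w) - 1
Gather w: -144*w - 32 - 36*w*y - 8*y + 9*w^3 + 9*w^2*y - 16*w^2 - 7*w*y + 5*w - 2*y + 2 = 9*w^3 + w^2*(9*y - 16) + w*(-43*y - 139) - 10*y - 30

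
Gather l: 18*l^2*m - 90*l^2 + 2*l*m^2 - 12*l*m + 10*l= l^2*(18*m - 90) + l*(2*m^2 - 12*m + 10)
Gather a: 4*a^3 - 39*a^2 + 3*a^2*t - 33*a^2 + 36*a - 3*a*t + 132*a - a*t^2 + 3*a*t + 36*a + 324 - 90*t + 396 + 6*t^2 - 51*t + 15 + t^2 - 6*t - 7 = 4*a^3 + a^2*(3*t - 72) + a*(204 - t^2) + 7*t^2 - 147*t + 728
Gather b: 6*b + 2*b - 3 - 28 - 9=8*b - 40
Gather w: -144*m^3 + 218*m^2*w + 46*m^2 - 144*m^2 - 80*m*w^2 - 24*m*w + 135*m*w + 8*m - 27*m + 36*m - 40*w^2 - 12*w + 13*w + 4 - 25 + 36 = -144*m^3 - 98*m^2 + 17*m + w^2*(-80*m - 40) + w*(218*m^2 + 111*m + 1) + 15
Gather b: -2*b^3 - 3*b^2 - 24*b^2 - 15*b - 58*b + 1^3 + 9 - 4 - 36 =-2*b^3 - 27*b^2 - 73*b - 30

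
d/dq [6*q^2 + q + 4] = 12*q + 1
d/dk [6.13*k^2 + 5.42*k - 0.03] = 12.26*k + 5.42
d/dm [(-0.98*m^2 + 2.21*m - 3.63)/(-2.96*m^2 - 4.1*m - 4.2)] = (10.5596*m^2 - 13.2576*m - 24.165)/(8.7616*m^4 + 24.272*m^3 + 41.674*m^2 + 34.44*m + 17.64)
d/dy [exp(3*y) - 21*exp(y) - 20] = 3*(exp(2*y) - 7)*exp(y)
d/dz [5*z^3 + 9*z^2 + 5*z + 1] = 15*z^2 + 18*z + 5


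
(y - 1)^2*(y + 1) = y^3 - y^2 - y + 1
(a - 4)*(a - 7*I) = a^2 - 4*a - 7*I*a + 28*I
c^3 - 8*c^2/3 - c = c*(c - 3)*(c + 1/3)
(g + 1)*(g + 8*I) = g^2 + g + 8*I*g + 8*I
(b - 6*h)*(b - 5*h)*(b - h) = b^3 - 12*b^2*h + 41*b*h^2 - 30*h^3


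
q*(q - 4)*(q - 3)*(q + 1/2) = q^4 - 13*q^3/2 + 17*q^2/2 + 6*q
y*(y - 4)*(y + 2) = y^3 - 2*y^2 - 8*y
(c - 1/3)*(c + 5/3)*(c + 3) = c^3 + 13*c^2/3 + 31*c/9 - 5/3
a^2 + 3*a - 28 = (a - 4)*(a + 7)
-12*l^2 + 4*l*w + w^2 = (-2*l + w)*(6*l + w)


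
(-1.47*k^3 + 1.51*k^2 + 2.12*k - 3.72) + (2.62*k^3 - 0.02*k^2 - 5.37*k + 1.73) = 1.15*k^3 + 1.49*k^2 - 3.25*k - 1.99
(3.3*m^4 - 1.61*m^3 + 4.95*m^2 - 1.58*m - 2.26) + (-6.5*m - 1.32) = 3.3*m^4 - 1.61*m^3 + 4.95*m^2 - 8.08*m - 3.58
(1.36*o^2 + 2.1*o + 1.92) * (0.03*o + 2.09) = 0.0408*o^3 + 2.9054*o^2 + 4.4466*o + 4.0128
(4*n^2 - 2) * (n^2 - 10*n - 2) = 4*n^4 - 40*n^3 - 10*n^2 + 20*n + 4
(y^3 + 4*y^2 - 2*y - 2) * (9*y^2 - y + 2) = 9*y^5 + 35*y^4 - 20*y^3 - 8*y^2 - 2*y - 4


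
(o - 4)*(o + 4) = o^2 - 16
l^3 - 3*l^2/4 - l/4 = l*(l - 1)*(l + 1/4)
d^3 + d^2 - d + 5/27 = (d - 1/3)^2*(d + 5/3)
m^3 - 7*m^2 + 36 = (m - 6)*(m - 3)*(m + 2)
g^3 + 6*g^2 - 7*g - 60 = (g - 3)*(g + 4)*(g + 5)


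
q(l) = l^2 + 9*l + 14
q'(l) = 2*l + 9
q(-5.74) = -4.71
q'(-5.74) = -2.48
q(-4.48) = -6.25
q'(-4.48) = 0.04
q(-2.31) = -1.45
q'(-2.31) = 4.38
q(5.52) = 94.15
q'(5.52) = 20.04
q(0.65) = 20.27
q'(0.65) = 10.30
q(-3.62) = -5.48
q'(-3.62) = 1.76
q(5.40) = 91.76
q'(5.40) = 19.80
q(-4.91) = -6.08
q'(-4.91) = -0.82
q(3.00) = 50.00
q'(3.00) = 15.00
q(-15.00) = 104.00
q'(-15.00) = -21.00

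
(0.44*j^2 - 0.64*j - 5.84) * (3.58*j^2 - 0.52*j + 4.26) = 1.5752*j^4 - 2.52*j^3 - 18.7*j^2 + 0.3104*j - 24.8784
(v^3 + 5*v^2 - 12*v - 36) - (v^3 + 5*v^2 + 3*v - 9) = -15*v - 27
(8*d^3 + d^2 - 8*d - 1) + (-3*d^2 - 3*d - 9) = 8*d^3 - 2*d^2 - 11*d - 10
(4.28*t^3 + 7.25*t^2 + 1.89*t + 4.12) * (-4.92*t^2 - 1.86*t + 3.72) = -21.0576*t^5 - 43.6308*t^4 - 6.8622*t^3 + 3.1842*t^2 - 0.632400000000001*t + 15.3264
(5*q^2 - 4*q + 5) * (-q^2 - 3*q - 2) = -5*q^4 - 11*q^3 - 3*q^2 - 7*q - 10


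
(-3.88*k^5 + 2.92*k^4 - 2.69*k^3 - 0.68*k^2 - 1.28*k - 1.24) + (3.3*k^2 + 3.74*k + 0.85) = -3.88*k^5 + 2.92*k^4 - 2.69*k^3 + 2.62*k^2 + 2.46*k - 0.39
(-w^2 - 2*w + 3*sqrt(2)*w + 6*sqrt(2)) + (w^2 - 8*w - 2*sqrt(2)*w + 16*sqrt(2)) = -10*w + sqrt(2)*w + 22*sqrt(2)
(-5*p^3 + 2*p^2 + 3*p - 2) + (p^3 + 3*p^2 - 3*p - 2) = -4*p^3 + 5*p^2 - 4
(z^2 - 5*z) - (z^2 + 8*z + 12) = -13*z - 12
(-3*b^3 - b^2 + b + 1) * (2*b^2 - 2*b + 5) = -6*b^5 + 4*b^4 - 11*b^3 - 5*b^2 + 3*b + 5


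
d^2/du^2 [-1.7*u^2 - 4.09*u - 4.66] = -3.40000000000000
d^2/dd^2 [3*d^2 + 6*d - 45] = 6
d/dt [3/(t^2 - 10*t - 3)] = 6*(5 - t)/(-t^2 + 10*t + 3)^2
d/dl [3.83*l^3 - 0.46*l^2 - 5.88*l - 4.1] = 11.49*l^2 - 0.92*l - 5.88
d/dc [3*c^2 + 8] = 6*c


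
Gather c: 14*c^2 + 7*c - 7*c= 14*c^2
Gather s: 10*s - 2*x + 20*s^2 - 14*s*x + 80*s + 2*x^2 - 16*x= 20*s^2 + s*(90 - 14*x) + 2*x^2 - 18*x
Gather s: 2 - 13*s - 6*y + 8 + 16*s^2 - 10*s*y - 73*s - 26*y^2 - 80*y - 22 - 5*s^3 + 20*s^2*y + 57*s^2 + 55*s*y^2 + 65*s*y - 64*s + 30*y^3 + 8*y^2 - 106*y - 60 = -5*s^3 + s^2*(20*y + 73) + s*(55*y^2 + 55*y - 150) + 30*y^3 - 18*y^2 - 192*y - 72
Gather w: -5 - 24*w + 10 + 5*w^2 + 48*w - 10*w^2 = -5*w^2 + 24*w + 5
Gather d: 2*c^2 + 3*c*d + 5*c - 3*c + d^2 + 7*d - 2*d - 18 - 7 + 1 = 2*c^2 + 2*c + d^2 + d*(3*c + 5) - 24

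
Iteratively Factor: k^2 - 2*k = (k - 2)*(k)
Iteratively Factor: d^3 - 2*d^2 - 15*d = (d + 3)*(d^2 - 5*d) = (d - 5)*(d + 3)*(d)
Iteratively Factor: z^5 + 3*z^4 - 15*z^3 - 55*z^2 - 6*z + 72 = (z - 1)*(z^4 + 4*z^3 - 11*z^2 - 66*z - 72) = (z - 1)*(z + 2)*(z^3 + 2*z^2 - 15*z - 36) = (z - 1)*(z + 2)*(z + 3)*(z^2 - z - 12) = (z - 4)*(z - 1)*(z + 2)*(z + 3)*(z + 3)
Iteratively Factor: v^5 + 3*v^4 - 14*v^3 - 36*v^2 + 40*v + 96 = (v + 2)*(v^4 + v^3 - 16*v^2 - 4*v + 48) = (v + 2)*(v + 4)*(v^3 - 3*v^2 - 4*v + 12) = (v - 3)*(v + 2)*(v + 4)*(v^2 - 4) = (v - 3)*(v + 2)^2*(v + 4)*(v - 2)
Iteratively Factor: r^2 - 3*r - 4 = (r - 4)*(r + 1)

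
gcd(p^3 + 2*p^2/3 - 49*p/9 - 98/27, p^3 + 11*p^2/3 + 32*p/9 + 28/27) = p^2 + 3*p + 14/9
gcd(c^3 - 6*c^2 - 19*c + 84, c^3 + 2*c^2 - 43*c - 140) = c^2 - 3*c - 28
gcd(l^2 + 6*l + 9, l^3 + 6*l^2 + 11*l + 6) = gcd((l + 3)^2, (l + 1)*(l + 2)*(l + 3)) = l + 3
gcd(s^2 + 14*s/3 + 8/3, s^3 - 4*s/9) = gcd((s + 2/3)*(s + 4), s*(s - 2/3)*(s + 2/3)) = s + 2/3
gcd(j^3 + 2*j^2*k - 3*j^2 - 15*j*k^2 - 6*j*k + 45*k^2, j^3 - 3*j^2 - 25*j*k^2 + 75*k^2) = j^2 + 5*j*k - 3*j - 15*k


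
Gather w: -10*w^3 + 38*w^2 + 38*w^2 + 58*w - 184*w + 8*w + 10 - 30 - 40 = -10*w^3 + 76*w^2 - 118*w - 60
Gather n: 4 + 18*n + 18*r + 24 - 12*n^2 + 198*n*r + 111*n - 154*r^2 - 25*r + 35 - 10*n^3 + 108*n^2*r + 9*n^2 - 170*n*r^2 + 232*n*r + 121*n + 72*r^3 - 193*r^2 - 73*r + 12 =-10*n^3 + n^2*(108*r - 3) + n*(-170*r^2 + 430*r + 250) + 72*r^3 - 347*r^2 - 80*r + 75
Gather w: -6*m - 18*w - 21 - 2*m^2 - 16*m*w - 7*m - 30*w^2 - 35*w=-2*m^2 - 13*m - 30*w^2 + w*(-16*m - 53) - 21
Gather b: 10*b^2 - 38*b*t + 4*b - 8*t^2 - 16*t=10*b^2 + b*(4 - 38*t) - 8*t^2 - 16*t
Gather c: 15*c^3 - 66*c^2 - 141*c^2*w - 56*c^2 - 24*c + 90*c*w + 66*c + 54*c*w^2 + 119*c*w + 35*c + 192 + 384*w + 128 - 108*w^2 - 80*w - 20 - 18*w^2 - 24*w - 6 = 15*c^3 + c^2*(-141*w - 122) + c*(54*w^2 + 209*w + 77) - 126*w^2 + 280*w + 294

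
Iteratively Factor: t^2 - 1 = (t - 1)*(t + 1)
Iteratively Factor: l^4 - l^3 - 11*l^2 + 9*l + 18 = (l + 3)*(l^3 - 4*l^2 + l + 6) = (l - 2)*(l + 3)*(l^2 - 2*l - 3) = (l - 2)*(l + 1)*(l + 3)*(l - 3)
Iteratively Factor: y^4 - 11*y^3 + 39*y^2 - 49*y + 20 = (y - 5)*(y^3 - 6*y^2 + 9*y - 4) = (y - 5)*(y - 1)*(y^2 - 5*y + 4) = (y - 5)*(y - 1)^2*(y - 4)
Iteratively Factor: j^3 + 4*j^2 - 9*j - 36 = (j + 4)*(j^2 - 9) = (j + 3)*(j + 4)*(j - 3)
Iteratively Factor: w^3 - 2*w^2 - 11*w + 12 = (w + 3)*(w^2 - 5*w + 4) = (w - 4)*(w + 3)*(w - 1)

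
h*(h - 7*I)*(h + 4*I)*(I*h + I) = I*h^4 + 3*h^3 + I*h^3 + 3*h^2 + 28*I*h^2 + 28*I*h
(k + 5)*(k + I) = k^2 + 5*k + I*k + 5*I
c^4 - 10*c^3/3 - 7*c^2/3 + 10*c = c*(c - 3)*(c - 2)*(c + 5/3)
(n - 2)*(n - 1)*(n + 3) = n^3 - 7*n + 6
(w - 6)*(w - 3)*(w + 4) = w^3 - 5*w^2 - 18*w + 72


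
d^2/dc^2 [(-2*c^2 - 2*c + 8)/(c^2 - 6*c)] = 4*(-7*c^3 + 12*c^2 - 72*c + 144)/(c^3*(c^3 - 18*c^2 + 108*c - 216))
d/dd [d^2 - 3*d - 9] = 2*d - 3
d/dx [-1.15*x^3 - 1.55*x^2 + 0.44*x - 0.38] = -3.45*x^2 - 3.1*x + 0.44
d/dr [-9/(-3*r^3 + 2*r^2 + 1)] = 9*r*(4 - 9*r)/(-3*r^3 + 2*r^2 + 1)^2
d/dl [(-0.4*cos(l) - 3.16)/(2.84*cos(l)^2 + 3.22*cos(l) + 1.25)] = (1.136*sin(l)^2 - 17.9488*cos(l) - 10.8112)*sin(l)/(2.84*cos(l)^2 + 3.22*cos(l) + 1.25)^2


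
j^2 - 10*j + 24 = (j - 6)*(j - 4)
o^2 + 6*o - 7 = (o - 1)*(o + 7)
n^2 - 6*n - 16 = (n - 8)*(n + 2)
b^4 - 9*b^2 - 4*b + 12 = (b - 3)*(b - 1)*(b + 2)^2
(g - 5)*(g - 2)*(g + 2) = g^3 - 5*g^2 - 4*g + 20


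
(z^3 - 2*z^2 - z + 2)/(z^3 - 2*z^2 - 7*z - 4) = (z^2 - 3*z + 2)/(z^2 - 3*z - 4)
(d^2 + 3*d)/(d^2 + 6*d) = (d + 3)/(d + 6)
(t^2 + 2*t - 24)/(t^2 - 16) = (t + 6)/(t + 4)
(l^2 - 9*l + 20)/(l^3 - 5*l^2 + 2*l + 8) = (l - 5)/(l^2 - l - 2)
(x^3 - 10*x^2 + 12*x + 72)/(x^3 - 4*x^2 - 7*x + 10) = (x^2 - 12*x + 36)/(x^2 - 6*x + 5)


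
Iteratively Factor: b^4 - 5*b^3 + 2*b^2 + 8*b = (b - 4)*(b^3 - b^2 - 2*b) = (b - 4)*(b + 1)*(b^2 - 2*b) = (b - 4)*(b - 2)*(b + 1)*(b)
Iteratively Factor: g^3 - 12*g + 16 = (g - 2)*(g^2 + 2*g - 8) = (g - 2)*(g + 4)*(g - 2)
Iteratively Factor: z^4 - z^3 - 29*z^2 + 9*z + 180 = (z - 5)*(z^3 + 4*z^2 - 9*z - 36) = (z - 5)*(z + 4)*(z^2 - 9) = (z - 5)*(z + 3)*(z + 4)*(z - 3)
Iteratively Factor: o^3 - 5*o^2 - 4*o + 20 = (o + 2)*(o^2 - 7*o + 10) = (o - 5)*(o + 2)*(o - 2)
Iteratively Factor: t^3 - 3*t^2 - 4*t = (t + 1)*(t^2 - 4*t) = t*(t + 1)*(t - 4)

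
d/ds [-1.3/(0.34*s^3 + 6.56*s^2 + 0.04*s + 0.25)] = (1.326*s^2 + 17.056*s + 0.052)/(0.34*s^3 + 6.56*s^2 + 0.04*s + 0.25)^2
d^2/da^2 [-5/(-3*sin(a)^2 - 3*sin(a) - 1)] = 15*(-12*sin(a)^4 - 9*sin(a)^3 + 19*sin(a)^2 + 19*sin(a) + 4)/(3*sin(a)^2 + 3*sin(a) + 1)^3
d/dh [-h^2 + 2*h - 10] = 2 - 2*h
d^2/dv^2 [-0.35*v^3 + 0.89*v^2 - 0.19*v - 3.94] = 1.78 - 2.1*v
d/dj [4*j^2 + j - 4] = 8*j + 1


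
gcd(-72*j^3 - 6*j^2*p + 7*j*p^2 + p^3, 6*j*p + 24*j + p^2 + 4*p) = 6*j + p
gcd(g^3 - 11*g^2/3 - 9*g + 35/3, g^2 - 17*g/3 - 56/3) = g + 7/3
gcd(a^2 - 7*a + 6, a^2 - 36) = a - 6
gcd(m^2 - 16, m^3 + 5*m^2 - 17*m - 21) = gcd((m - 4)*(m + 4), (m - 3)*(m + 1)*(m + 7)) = 1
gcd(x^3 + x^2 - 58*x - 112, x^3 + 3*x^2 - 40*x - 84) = x^2 + 9*x + 14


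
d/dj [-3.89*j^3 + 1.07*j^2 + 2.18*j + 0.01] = -11.67*j^2 + 2.14*j + 2.18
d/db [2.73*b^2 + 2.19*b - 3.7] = 5.46*b + 2.19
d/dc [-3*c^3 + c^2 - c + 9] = -9*c^2 + 2*c - 1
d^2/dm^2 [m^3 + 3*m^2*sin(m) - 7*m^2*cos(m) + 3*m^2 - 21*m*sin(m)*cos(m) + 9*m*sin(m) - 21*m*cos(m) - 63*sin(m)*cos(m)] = -3*m^2*sin(m) + 7*m^2*cos(m) + 19*m*sin(m) + 42*m*sin(2*m) + 33*m*cos(m) + 6*m + 48*sin(m) + 126*sin(2*m) + 4*cos(m) - 42*cos(2*m) + 6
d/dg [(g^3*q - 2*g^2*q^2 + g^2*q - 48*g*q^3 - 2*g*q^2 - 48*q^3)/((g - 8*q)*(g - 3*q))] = q*(g^2 - 6*g*q - 18*q^2 - 9*q)/(g^2 - 6*g*q + 9*q^2)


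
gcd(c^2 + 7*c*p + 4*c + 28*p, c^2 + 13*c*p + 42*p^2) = c + 7*p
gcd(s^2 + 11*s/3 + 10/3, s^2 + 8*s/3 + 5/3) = s + 5/3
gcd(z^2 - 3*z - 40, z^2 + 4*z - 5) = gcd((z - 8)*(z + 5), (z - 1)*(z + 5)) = z + 5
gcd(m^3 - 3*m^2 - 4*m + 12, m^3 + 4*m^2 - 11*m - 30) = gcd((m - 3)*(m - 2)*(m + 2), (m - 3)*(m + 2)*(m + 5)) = m^2 - m - 6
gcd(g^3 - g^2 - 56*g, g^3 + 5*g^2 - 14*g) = g^2 + 7*g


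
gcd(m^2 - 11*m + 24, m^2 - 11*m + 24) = m^2 - 11*m + 24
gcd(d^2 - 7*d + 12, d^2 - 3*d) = d - 3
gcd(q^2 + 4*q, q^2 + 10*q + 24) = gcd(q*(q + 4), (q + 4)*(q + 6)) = q + 4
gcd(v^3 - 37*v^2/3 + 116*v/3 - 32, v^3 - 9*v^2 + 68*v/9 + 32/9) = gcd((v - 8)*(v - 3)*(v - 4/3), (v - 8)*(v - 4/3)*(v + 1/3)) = v^2 - 28*v/3 + 32/3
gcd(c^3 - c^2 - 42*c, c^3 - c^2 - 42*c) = c^3 - c^2 - 42*c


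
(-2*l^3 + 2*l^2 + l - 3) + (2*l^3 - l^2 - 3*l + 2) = l^2 - 2*l - 1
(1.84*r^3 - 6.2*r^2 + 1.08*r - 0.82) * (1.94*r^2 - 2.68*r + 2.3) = 3.5696*r^5 - 16.9592*r^4 + 22.9432*r^3 - 18.7452*r^2 + 4.6816*r - 1.886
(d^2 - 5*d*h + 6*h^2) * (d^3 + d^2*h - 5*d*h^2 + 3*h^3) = d^5 - 4*d^4*h - 4*d^3*h^2 + 34*d^2*h^3 - 45*d*h^4 + 18*h^5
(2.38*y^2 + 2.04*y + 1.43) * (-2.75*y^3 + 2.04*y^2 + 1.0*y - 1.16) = -6.545*y^5 - 0.7548*y^4 + 2.6091*y^3 + 2.1964*y^2 - 0.9364*y - 1.6588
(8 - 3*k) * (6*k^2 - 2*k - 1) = -18*k^3 + 54*k^2 - 13*k - 8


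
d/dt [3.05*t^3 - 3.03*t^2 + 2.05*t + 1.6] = 9.15*t^2 - 6.06*t + 2.05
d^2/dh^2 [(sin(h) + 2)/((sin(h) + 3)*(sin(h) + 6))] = (-sin(h)^5 + sin(h)^4 + 56*sin(h)^3 + 156*sin(h)^2 - 72)/((sin(h) + 3)^3*(sin(h) + 6)^3)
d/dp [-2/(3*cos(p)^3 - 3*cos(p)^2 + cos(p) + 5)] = -2*(3*cos(p) - 1)^2*sin(p)/(3*cos(p)^3 - 3*cos(p)^2 + cos(p) + 5)^2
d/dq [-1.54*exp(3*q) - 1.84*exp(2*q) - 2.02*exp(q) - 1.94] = (-4.62*exp(2*q) - 3.68*exp(q) - 2.02)*exp(q)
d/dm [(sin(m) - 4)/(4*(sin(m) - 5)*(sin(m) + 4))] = (8*sin(m) + cos(m)^2 - 25)*cos(m)/(4*(sin(m) - 5)^2*(sin(m) + 4)^2)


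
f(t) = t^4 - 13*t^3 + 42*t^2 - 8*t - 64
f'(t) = 4*t^3 - 39*t^2 + 84*t - 8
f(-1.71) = 146.05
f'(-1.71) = -285.68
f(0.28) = -63.23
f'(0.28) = 12.55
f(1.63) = -14.69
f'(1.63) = 42.62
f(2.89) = 19.64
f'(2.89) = 5.58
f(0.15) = -64.30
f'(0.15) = 3.74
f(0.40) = -61.29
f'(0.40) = 19.62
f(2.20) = 6.68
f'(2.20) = 30.63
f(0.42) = -60.88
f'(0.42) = 20.70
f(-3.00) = 770.00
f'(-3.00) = -719.00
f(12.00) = 4160.00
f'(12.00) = 2296.00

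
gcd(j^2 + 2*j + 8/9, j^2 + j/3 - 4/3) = j + 4/3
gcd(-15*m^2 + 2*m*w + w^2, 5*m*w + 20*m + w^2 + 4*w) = 5*m + w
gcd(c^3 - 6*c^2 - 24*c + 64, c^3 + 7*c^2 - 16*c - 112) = c + 4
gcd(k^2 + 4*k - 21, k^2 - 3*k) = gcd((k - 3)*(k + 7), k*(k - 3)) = k - 3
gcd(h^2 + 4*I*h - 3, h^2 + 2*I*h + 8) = 1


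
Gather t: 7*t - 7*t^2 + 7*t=-7*t^2 + 14*t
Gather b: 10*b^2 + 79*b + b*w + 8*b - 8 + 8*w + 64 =10*b^2 + b*(w + 87) + 8*w + 56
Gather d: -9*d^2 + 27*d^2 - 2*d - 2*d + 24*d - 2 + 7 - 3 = 18*d^2 + 20*d + 2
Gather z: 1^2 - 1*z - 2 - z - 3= -2*z - 4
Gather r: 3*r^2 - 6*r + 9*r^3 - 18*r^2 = 9*r^3 - 15*r^2 - 6*r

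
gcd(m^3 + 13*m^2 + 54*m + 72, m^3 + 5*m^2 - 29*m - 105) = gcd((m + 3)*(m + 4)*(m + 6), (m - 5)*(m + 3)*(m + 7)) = m + 3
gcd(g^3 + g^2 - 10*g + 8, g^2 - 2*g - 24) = g + 4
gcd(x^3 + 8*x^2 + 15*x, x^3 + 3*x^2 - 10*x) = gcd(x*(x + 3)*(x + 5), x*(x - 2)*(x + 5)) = x^2 + 5*x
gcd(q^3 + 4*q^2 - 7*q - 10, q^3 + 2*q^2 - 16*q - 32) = 1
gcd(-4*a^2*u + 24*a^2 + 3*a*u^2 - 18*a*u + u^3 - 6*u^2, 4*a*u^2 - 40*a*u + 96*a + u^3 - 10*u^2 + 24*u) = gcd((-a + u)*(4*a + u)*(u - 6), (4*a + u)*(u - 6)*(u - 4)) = 4*a*u - 24*a + u^2 - 6*u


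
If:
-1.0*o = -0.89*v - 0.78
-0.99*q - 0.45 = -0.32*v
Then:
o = 0.89*v + 0.78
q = 0.323232323232323*v - 0.454545454545455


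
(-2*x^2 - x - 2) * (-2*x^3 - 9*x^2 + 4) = 4*x^5 + 20*x^4 + 13*x^3 + 10*x^2 - 4*x - 8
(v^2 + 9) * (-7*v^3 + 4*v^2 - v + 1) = -7*v^5 + 4*v^4 - 64*v^3 + 37*v^2 - 9*v + 9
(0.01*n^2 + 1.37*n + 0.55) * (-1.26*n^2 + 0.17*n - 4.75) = -0.0126*n^4 - 1.7245*n^3 - 0.5076*n^2 - 6.414*n - 2.6125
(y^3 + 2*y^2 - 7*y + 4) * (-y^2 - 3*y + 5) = -y^5 - 5*y^4 + 6*y^3 + 27*y^2 - 47*y + 20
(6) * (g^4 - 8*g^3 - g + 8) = 6*g^4 - 48*g^3 - 6*g + 48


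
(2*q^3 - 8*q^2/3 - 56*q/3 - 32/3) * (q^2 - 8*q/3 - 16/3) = 2*q^5 - 8*q^4 - 200*q^3/9 + 160*q^2/3 + 128*q + 512/9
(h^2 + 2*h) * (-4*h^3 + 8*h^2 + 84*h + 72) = -4*h^5 + 100*h^3 + 240*h^2 + 144*h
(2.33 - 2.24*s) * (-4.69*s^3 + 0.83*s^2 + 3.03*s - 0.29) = 10.5056*s^4 - 12.7869*s^3 - 4.8533*s^2 + 7.7095*s - 0.6757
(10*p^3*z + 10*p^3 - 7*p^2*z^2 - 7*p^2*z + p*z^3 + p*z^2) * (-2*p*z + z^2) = -20*p^4*z^2 - 20*p^4*z + 24*p^3*z^3 + 24*p^3*z^2 - 9*p^2*z^4 - 9*p^2*z^3 + p*z^5 + p*z^4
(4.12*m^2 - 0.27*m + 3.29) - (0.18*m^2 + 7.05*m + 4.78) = 3.94*m^2 - 7.32*m - 1.49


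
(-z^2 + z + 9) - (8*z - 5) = -z^2 - 7*z + 14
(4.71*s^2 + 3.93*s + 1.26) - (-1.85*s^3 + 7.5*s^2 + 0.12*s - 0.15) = 1.85*s^3 - 2.79*s^2 + 3.81*s + 1.41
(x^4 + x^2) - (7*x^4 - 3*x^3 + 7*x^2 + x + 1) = -6*x^4 + 3*x^3 - 6*x^2 - x - 1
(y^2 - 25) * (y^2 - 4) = y^4 - 29*y^2 + 100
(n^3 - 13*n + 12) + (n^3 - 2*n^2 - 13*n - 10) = 2*n^3 - 2*n^2 - 26*n + 2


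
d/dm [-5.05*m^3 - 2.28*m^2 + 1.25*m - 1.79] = -15.15*m^2 - 4.56*m + 1.25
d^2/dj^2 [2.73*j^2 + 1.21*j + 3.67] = 5.46000000000000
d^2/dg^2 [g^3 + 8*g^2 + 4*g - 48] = 6*g + 16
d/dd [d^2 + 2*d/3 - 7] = 2*d + 2/3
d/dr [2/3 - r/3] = -1/3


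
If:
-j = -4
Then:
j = 4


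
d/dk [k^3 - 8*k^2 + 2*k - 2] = 3*k^2 - 16*k + 2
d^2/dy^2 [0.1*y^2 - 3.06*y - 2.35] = 0.200000000000000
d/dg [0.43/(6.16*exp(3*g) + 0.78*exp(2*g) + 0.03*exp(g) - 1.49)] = (-7.9464*exp(2*g) - 0.6708*exp(g) - 0.0129)*exp(g)/(6.16*exp(3*g) + 0.78*exp(2*g) + 0.03*exp(g) - 1.49)^2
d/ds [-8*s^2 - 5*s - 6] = -16*s - 5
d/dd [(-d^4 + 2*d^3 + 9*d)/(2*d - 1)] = 3*(-2*d^4 + 4*d^3 - 2*d^2 - 3)/(4*d^2 - 4*d + 1)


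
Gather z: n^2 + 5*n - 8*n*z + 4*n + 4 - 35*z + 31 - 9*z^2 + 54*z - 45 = n^2 + 9*n - 9*z^2 + z*(19 - 8*n) - 10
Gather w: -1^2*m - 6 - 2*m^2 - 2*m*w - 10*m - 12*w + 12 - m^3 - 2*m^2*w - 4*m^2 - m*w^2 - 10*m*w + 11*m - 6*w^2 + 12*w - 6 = -m^3 - 6*m^2 + w^2*(-m - 6) + w*(-2*m^2 - 12*m)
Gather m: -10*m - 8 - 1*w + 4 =-10*m - w - 4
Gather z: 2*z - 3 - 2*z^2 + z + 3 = -2*z^2 + 3*z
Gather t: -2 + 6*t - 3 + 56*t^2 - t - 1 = 56*t^2 + 5*t - 6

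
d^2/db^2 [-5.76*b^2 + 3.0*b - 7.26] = -11.5200000000000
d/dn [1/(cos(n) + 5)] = sin(n)/(cos(n) + 5)^2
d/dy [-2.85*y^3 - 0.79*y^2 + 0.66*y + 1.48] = -8.55*y^2 - 1.58*y + 0.66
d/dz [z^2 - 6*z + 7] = 2*z - 6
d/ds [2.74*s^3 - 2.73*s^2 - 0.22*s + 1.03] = 8.22*s^2 - 5.46*s - 0.22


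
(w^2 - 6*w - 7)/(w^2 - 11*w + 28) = (w + 1)/(w - 4)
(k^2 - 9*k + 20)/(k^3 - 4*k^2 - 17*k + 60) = (k - 4)/(k^2 + k - 12)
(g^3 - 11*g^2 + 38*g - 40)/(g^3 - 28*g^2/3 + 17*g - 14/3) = 3*(g^2 - 9*g + 20)/(3*g^2 - 22*g + 7)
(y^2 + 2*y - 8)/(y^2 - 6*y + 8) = (y + 4)/(y - 4)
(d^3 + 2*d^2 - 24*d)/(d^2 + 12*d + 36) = d*(d - 4)/(d + 6)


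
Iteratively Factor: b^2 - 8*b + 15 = (b - 5)*(b - 3)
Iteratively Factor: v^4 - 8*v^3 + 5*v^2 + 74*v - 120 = (v + 3)*(v^3 - 11*v^2 + 38*v - 40) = (v - 4)*(v + 3)*(v^2 - 7*v + 10) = (v - 5)*(v - 4)*(v + 3)*(v - 2)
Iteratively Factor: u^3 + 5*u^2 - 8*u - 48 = (u - 3)*(u^2 + 8*u + 16) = (u - 3)*(u + 4)*(u + 4)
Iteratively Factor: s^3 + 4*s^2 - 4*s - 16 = (s + 4)*(s^2 - 4) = (s - 2)*(s + 4)*(s + 2)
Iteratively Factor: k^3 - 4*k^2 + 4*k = (k)*(k^2 - 4*k + 4) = k*(k - 2)*(k - 2)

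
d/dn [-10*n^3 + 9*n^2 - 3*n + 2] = -30*n^2 + 18*n - 3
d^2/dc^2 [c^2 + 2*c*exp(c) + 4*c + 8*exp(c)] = 2*c*exp(c) + 12*exp(c) + 2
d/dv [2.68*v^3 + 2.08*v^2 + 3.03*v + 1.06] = 8.04*v^2 + 4.16*v + 3.03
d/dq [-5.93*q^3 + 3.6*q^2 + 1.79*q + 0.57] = -17.79*q^2 + 7.2*q + 1.79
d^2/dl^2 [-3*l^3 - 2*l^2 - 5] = -18*l - 4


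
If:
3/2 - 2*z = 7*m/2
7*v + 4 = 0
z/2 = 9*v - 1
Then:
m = 365/49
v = -4/7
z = -86/7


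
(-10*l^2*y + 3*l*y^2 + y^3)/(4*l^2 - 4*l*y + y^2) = y*(5*l + y)/(-2*l + y)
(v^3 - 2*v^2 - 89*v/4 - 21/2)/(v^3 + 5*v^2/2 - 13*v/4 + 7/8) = 2*(2*v^2 - 11*v - 6)/(4*v^2 - 4*v + 1)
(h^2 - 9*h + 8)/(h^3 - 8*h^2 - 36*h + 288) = (h - 1)/(h^2 - 36)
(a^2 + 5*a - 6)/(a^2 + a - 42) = (a^2 + 5*a - 6)/(a^2 + a - 42)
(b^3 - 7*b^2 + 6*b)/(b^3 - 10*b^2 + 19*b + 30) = b*(b - 1)/(b^2 - 4*b - 5)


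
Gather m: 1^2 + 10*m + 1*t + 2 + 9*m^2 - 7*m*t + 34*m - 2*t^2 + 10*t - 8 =9*m^2 + m*(44 - 7*t) - 2*t^2 + 11*t - 5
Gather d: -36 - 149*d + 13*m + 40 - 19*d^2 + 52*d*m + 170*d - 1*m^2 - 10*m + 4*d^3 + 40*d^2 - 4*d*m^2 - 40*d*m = 4*d^3 + 21*d^2 + d*(-4*m^2 + 12*m + 21) - m^2 + 3*m + 4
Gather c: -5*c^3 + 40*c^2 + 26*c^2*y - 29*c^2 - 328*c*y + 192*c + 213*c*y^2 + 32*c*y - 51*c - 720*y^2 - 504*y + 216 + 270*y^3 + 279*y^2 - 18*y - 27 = -5*c^3 + c^2*(26*y + 11) + c*(213*y^2 - 296*y + 141) + 270*y^3 - 441*y^2 - 522*y + 189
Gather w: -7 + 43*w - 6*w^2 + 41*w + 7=-6*w^2 + 84*w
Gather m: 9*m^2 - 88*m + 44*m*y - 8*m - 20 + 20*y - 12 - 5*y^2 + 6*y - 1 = 9*m^2 + m*(44*y - 96) - 5*y^2 + 26*y - 33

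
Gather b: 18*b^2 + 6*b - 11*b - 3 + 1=18*b^2 - 5*b - 2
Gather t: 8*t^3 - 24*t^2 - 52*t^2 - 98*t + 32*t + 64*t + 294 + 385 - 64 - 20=8*t^3 - 76*t^2 - 2*t + 595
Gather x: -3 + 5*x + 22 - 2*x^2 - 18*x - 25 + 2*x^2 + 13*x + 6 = 0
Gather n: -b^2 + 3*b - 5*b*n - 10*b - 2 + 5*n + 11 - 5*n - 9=-b^2 - 5*b*n - 7*b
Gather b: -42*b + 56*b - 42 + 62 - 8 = 14*b + 12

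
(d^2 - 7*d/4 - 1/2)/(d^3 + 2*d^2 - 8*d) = (d + 1/4)/(d*(d + 4))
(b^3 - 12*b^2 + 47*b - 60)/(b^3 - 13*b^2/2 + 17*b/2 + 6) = 2*(b - 5)/(2*b + 1)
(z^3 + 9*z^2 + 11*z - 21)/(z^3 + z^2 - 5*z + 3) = (z + 7)/(z - 1)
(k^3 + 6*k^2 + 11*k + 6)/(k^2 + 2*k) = k + 4 + 3/k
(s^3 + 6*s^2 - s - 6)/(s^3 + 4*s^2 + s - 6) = (s^2 + 7*s + 6)/(s^2 + 5*s + 6)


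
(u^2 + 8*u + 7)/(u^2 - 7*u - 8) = (u + 7)/(u - 8)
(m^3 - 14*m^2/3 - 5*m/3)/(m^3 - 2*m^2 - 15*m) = (m + 1/3)/(m + 3)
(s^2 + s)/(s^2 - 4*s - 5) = s/(s - 5)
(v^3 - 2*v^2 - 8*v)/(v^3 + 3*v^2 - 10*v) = (v^2 - 2*v - 8)/(v^2 + 3*v - 10)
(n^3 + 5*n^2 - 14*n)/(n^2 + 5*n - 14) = n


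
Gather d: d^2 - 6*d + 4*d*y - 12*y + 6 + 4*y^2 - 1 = d^2 + d*(4*y - 6) + 4*y^2 - 12*y + 5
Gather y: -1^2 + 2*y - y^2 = -y^2 + 2*y - 1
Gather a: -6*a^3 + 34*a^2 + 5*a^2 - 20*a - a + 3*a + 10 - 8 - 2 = -6*a^3 + 39*a^2 - 18*a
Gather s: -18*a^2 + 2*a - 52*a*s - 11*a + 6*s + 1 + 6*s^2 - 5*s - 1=-18*a^2 - 9*a + 6*s^2 + s*(1 - 52*a)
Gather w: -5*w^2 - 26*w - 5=-5*w^2 - 26*w - 5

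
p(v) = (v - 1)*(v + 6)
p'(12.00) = 29.00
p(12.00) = 198.00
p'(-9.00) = -13.00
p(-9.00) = 30.00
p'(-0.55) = 3.90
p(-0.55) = -8.45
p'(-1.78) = 1.44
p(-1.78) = -11.73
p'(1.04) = 7.08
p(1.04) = 0.28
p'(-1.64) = 1.72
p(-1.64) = -11.51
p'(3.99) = 12.98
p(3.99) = 29.87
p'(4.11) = 13.22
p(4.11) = 31.44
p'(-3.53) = -2.06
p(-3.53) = -11.19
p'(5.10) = 15.20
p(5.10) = 45.51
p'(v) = 2*v + 5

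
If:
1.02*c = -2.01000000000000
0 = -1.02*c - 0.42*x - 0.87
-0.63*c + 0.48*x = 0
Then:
No Solution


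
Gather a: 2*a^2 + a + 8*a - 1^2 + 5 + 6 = 2*a^2 + 9*a + 10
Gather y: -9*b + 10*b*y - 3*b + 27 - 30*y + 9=-12*b + y*(10*b - 30) + 36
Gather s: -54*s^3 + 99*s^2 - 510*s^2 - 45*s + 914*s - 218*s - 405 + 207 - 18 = -54*s^3 - 411*s^2 + 651*s - 216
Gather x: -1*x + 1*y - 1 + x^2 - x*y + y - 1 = x^2 + x*(-y - 1) + 2*y - 2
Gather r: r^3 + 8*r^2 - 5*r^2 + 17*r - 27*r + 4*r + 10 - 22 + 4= r^3 + 3*r^2 - 6*r - 8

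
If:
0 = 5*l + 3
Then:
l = -3/5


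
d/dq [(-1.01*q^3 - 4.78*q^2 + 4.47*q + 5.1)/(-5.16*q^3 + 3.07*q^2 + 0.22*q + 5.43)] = (1.77635683940025e-15*q^5 - 27.7655*q^4 + 45.686*q^3 + 47.7206*q^2 - 83.2248*q + 23.1501)/(26.6256*q^6 - 31.6824*q^5 + 7.1545*q^4 - 54.6868*q^3 + 33.3886*q^2 + 2.3892*q + 29.4849)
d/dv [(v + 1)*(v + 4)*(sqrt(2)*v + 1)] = 3*sqrt(2)*v^2 + 2*v + 10*sqrt(2)*v + 5 + 4*sqrt(2)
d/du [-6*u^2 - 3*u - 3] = -12*u - 3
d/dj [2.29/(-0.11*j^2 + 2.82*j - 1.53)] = (0.5038*j - 6.4578)/(0.11*j^2 - 2.82*j + 1.53)^2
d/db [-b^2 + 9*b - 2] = 9 - 2*b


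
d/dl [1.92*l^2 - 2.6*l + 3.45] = 3.84*l - 2.6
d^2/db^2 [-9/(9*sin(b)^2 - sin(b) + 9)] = 9*(324*sin(b)^4 - 27*sin(b)^3 - 809*sin(b)^2 + 63*sin(b) + 160)/(9*sin(b)^2 - sin(b) + 9)^3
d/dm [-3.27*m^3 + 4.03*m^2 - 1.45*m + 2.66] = -9.81*m^2 + 8.06*m - 1.45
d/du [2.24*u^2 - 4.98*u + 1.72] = 4.48*u - 4.98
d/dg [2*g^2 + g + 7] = 4*g + 1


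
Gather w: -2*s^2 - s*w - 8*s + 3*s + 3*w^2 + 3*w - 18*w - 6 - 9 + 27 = -2*s^2 - 5*s + 3*w^2 + w*(-s - 15) + 12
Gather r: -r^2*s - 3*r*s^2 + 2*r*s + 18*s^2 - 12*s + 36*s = -r^2*s + r*(-3*s^2 + 2*s) + 18*s^2 + 24*s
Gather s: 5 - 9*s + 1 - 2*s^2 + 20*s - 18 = -2*s^2 + 11*s - 12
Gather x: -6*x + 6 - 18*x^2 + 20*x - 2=-18*x^2 + 14*x + 4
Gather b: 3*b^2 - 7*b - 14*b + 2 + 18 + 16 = 3*b^2 - 21*b + 36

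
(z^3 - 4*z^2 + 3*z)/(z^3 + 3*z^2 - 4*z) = (z - 3)/(z + 4)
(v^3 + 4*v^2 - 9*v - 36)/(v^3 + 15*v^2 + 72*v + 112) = (v^2 - 9)/(v^2 + 11*v + 28)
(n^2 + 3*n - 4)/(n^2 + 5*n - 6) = (n + 4)/(n + 6)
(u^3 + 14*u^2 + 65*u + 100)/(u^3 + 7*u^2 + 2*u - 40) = (u + 5)/(u - 2)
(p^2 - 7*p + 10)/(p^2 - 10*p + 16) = (p - 5)/(p - 8)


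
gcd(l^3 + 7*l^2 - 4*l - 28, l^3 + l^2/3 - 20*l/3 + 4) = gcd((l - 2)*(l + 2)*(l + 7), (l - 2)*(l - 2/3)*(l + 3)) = l - 2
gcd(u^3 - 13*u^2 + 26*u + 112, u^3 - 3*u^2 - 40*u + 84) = u - 7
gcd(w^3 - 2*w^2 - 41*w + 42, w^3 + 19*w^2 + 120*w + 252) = w + 6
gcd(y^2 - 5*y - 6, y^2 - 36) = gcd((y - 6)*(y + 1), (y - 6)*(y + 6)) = y - 6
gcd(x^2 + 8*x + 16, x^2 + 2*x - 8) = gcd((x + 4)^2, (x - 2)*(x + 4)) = x + 4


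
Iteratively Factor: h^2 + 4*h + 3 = (h + 3)*(h + 1)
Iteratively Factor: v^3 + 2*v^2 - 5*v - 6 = (v - 2)*(v^2 + 4*v + 3) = (v - 2)*(v + 3)*(v + 1)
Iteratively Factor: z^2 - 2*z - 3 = (z + 1)*(z - 3)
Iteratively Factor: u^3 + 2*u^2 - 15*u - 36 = (u + 3)*(u^2 - u - 12) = (u + 3)^2*(u - 4)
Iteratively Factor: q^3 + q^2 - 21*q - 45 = (q + 3)*(q^2 - 2*q - 15) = (q - 5)*(q + 3)*(q + 3)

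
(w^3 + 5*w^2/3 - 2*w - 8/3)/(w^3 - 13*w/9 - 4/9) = 3*(w + 2)/(3*w + 1)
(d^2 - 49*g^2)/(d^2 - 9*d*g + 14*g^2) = (d + 7*g)/(d - 2*g)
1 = 1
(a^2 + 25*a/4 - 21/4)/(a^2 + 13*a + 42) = (a - 3/4)/(a + 6)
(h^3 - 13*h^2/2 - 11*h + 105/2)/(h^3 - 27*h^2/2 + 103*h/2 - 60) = (h^2 - 4*h - 21)/(h^2 - 11*h + 24)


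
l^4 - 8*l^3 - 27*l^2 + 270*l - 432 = (l - 8)*(l - 3)^2*(l + 6)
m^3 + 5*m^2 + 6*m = m*(m + 2)*(m + 3)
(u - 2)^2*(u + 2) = u^3 - 2*u^2 - 4*u + 8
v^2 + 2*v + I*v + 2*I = (v + 2)*(v + I)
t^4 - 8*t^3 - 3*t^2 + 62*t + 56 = (t - 7)*(t - 4)*(t + 1)*(t + 2)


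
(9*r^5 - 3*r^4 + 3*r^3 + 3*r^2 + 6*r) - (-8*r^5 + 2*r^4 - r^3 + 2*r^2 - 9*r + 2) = 17*r^5 - 5*r^4 + 4*r^3 + r^2 + 15*r - 2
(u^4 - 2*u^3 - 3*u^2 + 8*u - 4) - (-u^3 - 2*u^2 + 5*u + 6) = u^4 - u^3 - u^2 + 3*u - 10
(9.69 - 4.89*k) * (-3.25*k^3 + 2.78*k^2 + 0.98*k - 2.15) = 15.8925*k^4 - 45.0867*k^3 + 22.146*k^2 + 20.0097*k - 20.8335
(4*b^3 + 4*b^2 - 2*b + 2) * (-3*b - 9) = -12*b^4 - 48*b^3 - 30*b^2 + 12*b - 18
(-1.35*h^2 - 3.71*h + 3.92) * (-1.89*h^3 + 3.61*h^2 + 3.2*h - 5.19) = 2.5515*h^5 + 2.1384*h^4 - 25.1219*h^3 + 9.2857*h^2 + 31.7989*h - 20.3448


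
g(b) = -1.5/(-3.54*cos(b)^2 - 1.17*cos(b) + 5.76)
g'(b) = -1.5*(-7.08*sin(b)*cos(b) - 1.17*sin(b))/(-3.54*cos(b)^2 - 1.17*cos(b) + 5.76)^2 = (10.62*cos(b) + 1.755)*sin(b)/(3.54*cos(b)^2 + 1.17*cos(b) - 5.76)^2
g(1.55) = -0.26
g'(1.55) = 0.06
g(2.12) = -0.28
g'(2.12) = -0.11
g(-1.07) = -0.34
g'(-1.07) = -0.31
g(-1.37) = -0.28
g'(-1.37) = -0.13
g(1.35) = -0.28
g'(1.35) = 0.14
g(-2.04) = -0.27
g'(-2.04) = 0.09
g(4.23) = -0.27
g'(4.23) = 0.09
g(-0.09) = -1.38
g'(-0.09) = -0.94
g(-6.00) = -1.09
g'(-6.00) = 1.77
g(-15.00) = -0.33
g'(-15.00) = 0.19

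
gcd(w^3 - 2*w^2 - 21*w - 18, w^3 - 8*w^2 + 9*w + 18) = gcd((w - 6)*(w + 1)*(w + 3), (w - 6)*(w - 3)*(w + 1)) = w^2 - 5*w - 6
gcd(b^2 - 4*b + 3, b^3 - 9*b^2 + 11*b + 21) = b - 3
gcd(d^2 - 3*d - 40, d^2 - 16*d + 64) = d - 8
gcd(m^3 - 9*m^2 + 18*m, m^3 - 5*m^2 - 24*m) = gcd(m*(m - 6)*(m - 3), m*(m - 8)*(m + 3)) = m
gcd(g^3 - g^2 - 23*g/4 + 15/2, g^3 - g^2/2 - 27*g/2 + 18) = g - 3/2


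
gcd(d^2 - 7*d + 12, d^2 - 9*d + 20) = d - 4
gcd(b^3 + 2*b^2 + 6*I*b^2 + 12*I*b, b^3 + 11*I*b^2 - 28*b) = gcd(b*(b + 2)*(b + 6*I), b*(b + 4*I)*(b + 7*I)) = b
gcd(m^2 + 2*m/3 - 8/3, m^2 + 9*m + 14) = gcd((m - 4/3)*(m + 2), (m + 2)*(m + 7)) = m + 2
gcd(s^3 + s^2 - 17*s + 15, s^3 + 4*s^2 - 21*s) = s - 3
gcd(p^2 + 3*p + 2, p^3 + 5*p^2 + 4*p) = p + 1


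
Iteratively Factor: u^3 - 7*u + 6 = (u + 3)*(u^2 - 3*u + 2) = (u - 1)*(u + 3)*(u - 2)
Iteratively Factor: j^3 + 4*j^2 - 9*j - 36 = (j + 3)*(j^2 + j - 12) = (j - 3)*(j + 3)*(j + 4)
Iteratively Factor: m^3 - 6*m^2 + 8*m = (m - 2)*(m^2 - 4*m) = m*(m - 2)*(m - 4)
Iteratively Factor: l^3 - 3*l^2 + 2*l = (l - 1)*(l^2 - 2*l) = (l - 2)*(l - 1)*(l)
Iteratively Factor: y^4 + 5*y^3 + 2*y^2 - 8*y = (y + 2)*(y^3 + 3*y^2 - 4*y) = (y - 1)*(y + 2)*(y^2 + 4*y) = (y - 1)*(y + 2)*(y + 4)*(y)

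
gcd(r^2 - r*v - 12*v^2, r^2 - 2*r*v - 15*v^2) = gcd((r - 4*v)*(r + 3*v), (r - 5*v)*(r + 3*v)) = r + 3*v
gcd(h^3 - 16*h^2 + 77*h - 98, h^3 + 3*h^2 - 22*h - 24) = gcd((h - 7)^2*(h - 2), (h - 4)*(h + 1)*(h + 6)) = 1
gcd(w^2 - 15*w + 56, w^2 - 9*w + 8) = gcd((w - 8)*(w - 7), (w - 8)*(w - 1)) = w - 8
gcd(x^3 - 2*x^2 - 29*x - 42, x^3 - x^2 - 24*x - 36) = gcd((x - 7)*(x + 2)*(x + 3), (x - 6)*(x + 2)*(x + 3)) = x^2 + 5*x + 6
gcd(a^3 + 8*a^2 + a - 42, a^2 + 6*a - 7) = a + 7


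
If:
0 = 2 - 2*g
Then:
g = 1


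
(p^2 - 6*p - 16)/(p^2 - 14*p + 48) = (p + 2)/(p - 6)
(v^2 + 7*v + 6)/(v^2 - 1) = (v + 6)/(v - 1)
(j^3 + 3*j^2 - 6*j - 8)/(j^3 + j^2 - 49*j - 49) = (j^2 + 2*j - 8)/(j^2 - 49)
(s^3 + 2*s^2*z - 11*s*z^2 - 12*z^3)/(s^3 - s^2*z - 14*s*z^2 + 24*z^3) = (-s - z)/(-s + 2*z)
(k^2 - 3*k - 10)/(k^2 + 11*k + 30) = (k^2 - 3*k - 10)/(k^2 + 11*k + 30)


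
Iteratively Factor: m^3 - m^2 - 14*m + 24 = (m + 4)*(m^2 - 5*m + 6) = (m - 2)*(m + 4)*(m - 3)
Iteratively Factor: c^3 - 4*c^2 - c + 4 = (c + 1)*(c^2 - 5*c + 4) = (c - 1)*(c + 1)*(c - 4)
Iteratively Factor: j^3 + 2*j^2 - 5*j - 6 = (j - 2)*(j^2 + 4*j + 3) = (j - 2)*(j + 1)*(j + 3)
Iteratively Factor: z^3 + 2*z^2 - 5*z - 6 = (z + 3)*(z^2 - z - 2) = (z + 1)*(z + 3)*(z - 2)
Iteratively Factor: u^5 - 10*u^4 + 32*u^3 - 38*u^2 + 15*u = (u)*(u^4 - 10*u^3 + 32*u^2 - 38*u + 15) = u*(u - 1)*(u^3 - 9*u^2 + 23*u - 15) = u*(u - 5)*(u - 1)*(u^2 - 4*u + 3) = u*(u - 5)*(u - 1)^2*(u - 3)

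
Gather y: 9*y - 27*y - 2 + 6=4 - 18*y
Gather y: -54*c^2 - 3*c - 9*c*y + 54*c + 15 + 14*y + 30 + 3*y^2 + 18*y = -54*c^2 + 51*c + 3*y^2 + y*(32 - 9*c) + 45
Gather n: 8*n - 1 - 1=8*n - 2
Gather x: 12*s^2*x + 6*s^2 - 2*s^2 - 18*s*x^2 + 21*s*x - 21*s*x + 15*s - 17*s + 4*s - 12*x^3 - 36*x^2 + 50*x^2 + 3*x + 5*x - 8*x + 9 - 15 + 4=12*s^2*x + 4*s^2 + 2*s - 12*x^3 + x^2*(14 - 18*s) - 2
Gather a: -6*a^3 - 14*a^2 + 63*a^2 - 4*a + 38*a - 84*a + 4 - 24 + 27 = -6*a^3 + 49*a^2 - 50*a + 7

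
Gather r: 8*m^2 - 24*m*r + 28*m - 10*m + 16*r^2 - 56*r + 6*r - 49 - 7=8*m^2 + 18*m + 16*r^2 + r*(-24*m - 50) - 56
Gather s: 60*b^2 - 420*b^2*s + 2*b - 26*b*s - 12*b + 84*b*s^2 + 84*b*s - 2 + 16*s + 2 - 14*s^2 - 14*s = 60*b^2 - 10*b + s^2*(84*b - 14) + s*(-420*b^2 + 58*b + 2)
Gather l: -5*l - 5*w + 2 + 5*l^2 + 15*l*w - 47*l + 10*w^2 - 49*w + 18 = 5*l^2 + l*(15*w - 52) + 10*w^2 - 54*w + 20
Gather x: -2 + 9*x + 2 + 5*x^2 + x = 5*x^2 + 10*x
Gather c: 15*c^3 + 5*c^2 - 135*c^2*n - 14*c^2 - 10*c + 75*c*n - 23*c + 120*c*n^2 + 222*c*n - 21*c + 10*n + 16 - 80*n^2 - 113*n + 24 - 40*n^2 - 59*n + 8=15*c^3 + c^2*(-135*n - 9) + c*(120*n^2 + 297*n - 54) - 120*n^2 - 162*n + 48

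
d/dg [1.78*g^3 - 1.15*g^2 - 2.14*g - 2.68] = 5.34*g^2 - 2.3*g - 2.14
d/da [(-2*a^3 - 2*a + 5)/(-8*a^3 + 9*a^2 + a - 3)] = (-18*a^4 - 36*a^3 + 156*a^2 - 90*a + 1)/(64*a^6 - 144*a^5 + 65*a^4 + 66*a^3 - 53*a^2 - 6*a + 9)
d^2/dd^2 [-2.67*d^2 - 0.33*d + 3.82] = -5.34000000000000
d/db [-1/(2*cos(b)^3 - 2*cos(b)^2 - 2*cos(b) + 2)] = -(3*cos(b) + 1)/(2*(cos(b) - 1)*sin(b)^3)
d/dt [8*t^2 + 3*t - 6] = 16*t + 3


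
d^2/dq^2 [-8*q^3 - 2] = -48*q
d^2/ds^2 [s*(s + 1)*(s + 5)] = 6*s + 12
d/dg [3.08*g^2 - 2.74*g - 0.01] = 6.16*g - 2.74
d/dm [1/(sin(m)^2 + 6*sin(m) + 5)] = -2*(sin(m) + 3)*cos(m)/(sin(m)^2 + 6*sin(m) + 5)^2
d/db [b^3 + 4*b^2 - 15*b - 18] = 3*b^2 + 8*b - 15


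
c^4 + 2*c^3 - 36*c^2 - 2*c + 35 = (c - 5)*(c - 1)*(c + 1)*(c + 7)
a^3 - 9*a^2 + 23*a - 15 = (a - 5)*(a - 3)*(a - 1)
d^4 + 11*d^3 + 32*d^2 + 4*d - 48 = (d - 1)*(d + 2)*(d + 4)*(d + 6)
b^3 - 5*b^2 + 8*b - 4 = (b - 2)^2*(b - 1)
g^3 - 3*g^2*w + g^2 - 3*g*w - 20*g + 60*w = (g - 4)*(g + 5)*(g - 3*w)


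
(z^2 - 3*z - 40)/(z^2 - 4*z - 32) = (z + 5)/(z + 4)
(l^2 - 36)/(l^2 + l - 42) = (l + 6)/(l + 7)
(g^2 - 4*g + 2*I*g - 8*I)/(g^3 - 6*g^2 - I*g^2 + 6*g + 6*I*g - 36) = (g - 4)/(g^2 - 3*g*(2 + I) + 18*I)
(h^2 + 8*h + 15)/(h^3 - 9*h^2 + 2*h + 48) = (h^2 + 8*h + 15)/(h^3 - 9*h^2 + 2*h + 48)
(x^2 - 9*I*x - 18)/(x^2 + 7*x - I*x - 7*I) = (x^2 - 9*I*x - 18)/(x^2 + x*(7 - I) - 7*I)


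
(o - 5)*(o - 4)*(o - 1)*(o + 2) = o^4 - 8*o^3 + 9*o^2 + 38*o - 40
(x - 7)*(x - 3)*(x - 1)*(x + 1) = x^4 - 10*x^3 + 20*x^2 + 10*x - 21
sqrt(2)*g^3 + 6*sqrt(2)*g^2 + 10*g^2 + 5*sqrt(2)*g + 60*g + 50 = (g + 5)*(g + 5*sqrt(2))*(sqrt(2)*g + sqrt(2))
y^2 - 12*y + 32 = (y - 8)*(y - 4)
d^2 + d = d*(d + 1)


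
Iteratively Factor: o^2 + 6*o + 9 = (o + 3)*(o + 3)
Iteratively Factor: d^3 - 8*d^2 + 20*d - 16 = (d - 4)*(d^2 - 4*d + 4) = (d - 4)*(d - 2)*(d - 2)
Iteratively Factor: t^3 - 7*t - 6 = (t + 1)*(t^2 - t - 6) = (t - 3)*(t + 1)*(t + 2)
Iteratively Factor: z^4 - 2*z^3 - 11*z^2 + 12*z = (z + 3)*(z^3 - 5*z^2 + 4*z) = (z - 4)*(z + 3)*(z^2 - z) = z*(z - 4)*(z + 3)*(z - 1)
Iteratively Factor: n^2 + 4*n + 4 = (n + 2)*(n + 2)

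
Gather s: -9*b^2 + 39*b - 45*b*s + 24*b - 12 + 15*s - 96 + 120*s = -9*b^2 + 63*b + s*(135 - 45*b) - 108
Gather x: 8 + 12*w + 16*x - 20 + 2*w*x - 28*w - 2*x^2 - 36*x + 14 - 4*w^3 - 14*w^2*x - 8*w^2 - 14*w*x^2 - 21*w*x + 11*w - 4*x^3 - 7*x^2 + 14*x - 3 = -4*w^3 - 8*w^2 - 5*w - 4*x^3 + x^2*(-14*w - 9) + x*(-14*w^2 - 19*w - 6) - 1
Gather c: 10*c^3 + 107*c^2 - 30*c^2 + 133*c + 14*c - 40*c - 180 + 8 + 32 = 10*c^3 + 77*c^2 + 107*c - 140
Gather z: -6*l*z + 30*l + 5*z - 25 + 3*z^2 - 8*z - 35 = 30*l + 3*z^2 + z*(-6*l - 3) - 60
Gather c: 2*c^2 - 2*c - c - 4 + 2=2*c^2 - 3*c - 2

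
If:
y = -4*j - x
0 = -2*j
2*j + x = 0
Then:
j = 0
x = 0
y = 0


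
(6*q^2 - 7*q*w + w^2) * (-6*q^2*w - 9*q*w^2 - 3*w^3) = -36*q^4*w - 12*q^3*w^2 + 39*q^2*w^3 + 12*q*w^4 - 3*w^5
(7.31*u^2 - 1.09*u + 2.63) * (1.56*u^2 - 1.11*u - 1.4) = 11.4036*u^4 - 9.8145*u^3 - 4.9213*u^2 - 1.3933*u - 3.682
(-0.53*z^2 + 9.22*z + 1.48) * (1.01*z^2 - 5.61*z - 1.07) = -0.5353*z^4 + 12.2855*z^3 - 49.6623*z^2 - 18.1682*z - 1.5836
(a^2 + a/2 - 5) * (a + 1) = a^3 + 3*a^2/2 - 9*a/2 - 5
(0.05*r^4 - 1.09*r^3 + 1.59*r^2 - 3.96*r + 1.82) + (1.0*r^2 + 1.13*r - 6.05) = 0.05*r^4 - 1.09*r^3 + 2.59*r^2 - 2.83*r - 4.23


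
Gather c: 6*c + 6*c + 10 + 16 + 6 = 12*c + 32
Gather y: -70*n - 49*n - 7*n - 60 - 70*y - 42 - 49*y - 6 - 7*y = -126*n - 126*y - 108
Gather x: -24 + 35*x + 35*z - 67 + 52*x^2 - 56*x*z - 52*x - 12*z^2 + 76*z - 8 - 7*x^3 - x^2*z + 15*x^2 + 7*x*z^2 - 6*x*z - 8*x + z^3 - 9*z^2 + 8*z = -7*x^3 + x^2*(67 - z) + x*(7*z^2 - 62*z - 25) + z^3 - 21*z^2 + 119*z - 99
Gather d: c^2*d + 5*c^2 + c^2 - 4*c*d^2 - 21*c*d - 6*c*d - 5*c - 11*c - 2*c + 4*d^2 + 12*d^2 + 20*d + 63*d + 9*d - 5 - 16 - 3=6*c^2 - 18*c + d^2*(16 - 4*c) + d*(c^2 - 27*c + 92) - 24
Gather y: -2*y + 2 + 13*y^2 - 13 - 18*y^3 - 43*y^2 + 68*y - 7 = -18*y^3 - 30*y^2 + 66*y - 18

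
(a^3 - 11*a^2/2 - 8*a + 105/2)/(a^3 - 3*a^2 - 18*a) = (2*a^2 - 17*a + 35)/(2*a*(a - 6))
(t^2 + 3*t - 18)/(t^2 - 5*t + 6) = (t + 6)/(t - 2)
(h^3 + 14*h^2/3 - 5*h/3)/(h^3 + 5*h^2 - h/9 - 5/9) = 3*h/(3*h + 1)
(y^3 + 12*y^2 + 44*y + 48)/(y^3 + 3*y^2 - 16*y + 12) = (y^2 + 6*y + 8)/(y^2 - 3*y + 2)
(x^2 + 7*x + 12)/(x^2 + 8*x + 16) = (x + 3)/(x + 4)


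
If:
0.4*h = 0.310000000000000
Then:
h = 0.78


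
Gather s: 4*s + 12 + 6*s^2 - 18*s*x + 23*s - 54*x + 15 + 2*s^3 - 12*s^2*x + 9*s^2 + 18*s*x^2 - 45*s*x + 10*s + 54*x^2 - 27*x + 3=2*s^3 + s^2*(15 - 12*x) + s*(18*x^2 - 63*x + 37) + 54*x^2 - 81*x + 30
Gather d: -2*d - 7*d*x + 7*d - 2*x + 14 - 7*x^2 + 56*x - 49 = d*(5 - 7*x) - 7*x^2 + 54*x - 35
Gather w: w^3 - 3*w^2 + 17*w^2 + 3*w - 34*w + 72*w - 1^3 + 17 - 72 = w^3 + 14*w^2 + 41*w - 56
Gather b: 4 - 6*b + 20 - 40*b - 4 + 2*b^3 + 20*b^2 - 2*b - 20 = 2*b^3 + 20*b^2 - 48*b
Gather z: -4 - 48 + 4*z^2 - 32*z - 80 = 4*z^2 - 32*z - 132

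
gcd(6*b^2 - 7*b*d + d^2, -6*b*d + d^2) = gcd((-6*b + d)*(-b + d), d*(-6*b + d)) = 6*b - d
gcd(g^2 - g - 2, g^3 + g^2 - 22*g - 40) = 1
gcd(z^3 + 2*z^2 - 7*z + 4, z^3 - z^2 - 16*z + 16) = z^2 + 3*z - 4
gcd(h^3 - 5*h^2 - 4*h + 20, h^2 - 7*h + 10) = h^2 - 7*h + 10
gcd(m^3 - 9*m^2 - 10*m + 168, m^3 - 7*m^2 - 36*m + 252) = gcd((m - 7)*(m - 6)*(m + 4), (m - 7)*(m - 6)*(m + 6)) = m^2 - 13*m + 42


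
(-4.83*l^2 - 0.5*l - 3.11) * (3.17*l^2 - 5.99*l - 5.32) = -15.3111*l^4 + 27.3467*l^3 + 18.8319*l^2 + 21.2889*l + 16.5452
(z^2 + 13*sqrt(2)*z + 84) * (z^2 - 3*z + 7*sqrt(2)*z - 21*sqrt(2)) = z^4 - 3*z^3 + 20*sqrt(2)*z^3 - 60*sqrt(2)*z^2 + 266*z^2 - 798*z + 588*sqrt(2)*z - 1764*sqrt(2)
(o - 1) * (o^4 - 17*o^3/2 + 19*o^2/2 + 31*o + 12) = o^5 - 19*o^4/2 + 18*o^3 + 43*o^2/2 - 19*o - 12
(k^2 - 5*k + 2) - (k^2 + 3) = -5*k - 1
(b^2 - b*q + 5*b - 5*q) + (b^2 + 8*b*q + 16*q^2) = 2*b^2 + 7*b*q + 5*b + 16*q^2 - 5*q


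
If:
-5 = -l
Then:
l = 5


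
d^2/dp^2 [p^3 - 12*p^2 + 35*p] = 6*p - 24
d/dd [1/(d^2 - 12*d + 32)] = 2*(6 - d)/(d^2 - 12*d + 32)^2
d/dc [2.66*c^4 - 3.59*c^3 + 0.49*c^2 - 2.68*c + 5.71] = 10.64*c^3 - 10.77*c^2 + 0.98*c - 2.68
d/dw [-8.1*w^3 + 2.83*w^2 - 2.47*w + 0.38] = -24.3*w^2 + 5.66*w - 2.47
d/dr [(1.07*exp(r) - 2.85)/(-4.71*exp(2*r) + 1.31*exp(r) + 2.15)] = (5.0397*exp(2*r) - 26.847*exp(r) + 6.034)*exp(r)/(22.1841*exp(4*r) - 12.3402*exp(3*r) - 18.5369*exp(2*r) + 5.633*exp(r) + 4.6225)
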